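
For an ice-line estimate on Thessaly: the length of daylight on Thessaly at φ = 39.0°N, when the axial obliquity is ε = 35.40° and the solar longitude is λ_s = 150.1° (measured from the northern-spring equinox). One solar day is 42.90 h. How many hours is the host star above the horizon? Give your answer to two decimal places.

Solar declination: sin δ = sin ε · sin λ_s = sin 35.40° × sin 150.1° = 0.28876, so δ = +16.784°.
cos H₀ = −tan φ · tan δ = −tan(+39.0°) × tan(+16.784°) = -0.2442, so H₀ = 1.8175 rad = 104.14°.
Daylight = 2H₀/(2π) × 42.90 h = (1.8175/π) × 42.90 = 24.82 h.

24.82 h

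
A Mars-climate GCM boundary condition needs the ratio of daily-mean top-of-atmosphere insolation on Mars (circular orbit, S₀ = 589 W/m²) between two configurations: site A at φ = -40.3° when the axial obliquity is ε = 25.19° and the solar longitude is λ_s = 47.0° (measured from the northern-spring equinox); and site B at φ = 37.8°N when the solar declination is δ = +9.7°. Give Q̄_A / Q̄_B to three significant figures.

— Configuration A (φ=-40.3°):
Solar declination: sin δ = sin ε · sin λ_s = sin 25.19° × sin 47.0° = 0.31128, so δ = +18.136°.
cos H₀ = −tan(-40.3°) tan(+18.136°) = 0.2778, H₀ = 1.2893 rad.
Bracket: H₀ sin φ sin δ + cos φ cos δ sin H₀ = 1.2893×-0.64679×0.31128 + 0.76267×0.95032×0.96064 = -0.259578 + 0.696253 = 0.436675.
Q̄ = (S₀/π) × [bracket] = (589/π) × 0.436675 = 81.870 W/m².
— Configuration B (φ=+37.8°):
cos H₀ = −tan(+37.8°) tan(+9.700°) = -0.1326, H₀ = 1.7038 rad.
Bracket: H₀ sin φ sin δ + cos φ cos δ sin H₀ = 1.7038×0.61291×0.16849 + 0.79016×0.98570×0.99117 = 0.175950 + 0.771983 = 0.947933.
Q̄ = (S₀/π) × [bracket] = (589/π) × 0.947933 = 177.72 W/m².
Ratio Q̄_A / Q̄_B = 81.870 / 177.72 = 0.4607.

Q̄_A / Q̄_B ≈ 0.461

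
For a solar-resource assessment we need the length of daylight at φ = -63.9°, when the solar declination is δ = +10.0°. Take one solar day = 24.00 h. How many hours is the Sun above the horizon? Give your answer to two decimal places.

9.19 h

cos H₀ = −tan φ · tan δ = −tan(-63.9°) × tan(+10.000°) = 0.3599, so H₀ = 1.2026 rad = 68.90°.
Daylight = 2H₀/(2π) × 24.00 h = (1.2026/π) × 24.00 = 9.19 h.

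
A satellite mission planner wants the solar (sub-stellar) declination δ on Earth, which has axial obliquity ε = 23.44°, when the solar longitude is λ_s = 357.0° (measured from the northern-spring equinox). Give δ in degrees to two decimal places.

δ = -1.19°

sin δ = sin ε · sin λ_s = sin 23.44° × sin 357.0° = -0.020819.
δ = arcsin(-0.020819) = -1.19°.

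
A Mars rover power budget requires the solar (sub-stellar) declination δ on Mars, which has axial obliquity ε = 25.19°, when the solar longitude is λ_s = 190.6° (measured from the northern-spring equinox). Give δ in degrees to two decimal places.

δ = -4.49°

sin δ = sin ε · sin λ_s = sin 25.19° × sin 190.6° = -0.078294.
δ = arcsin(-0.078294) = -4.49°.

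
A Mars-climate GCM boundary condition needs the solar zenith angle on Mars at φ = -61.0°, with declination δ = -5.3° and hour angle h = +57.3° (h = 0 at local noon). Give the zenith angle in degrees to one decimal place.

cos θ_z = sin φ sin δ + cos φ cos δ cos h = 0.080789 + 0.260794 = 0.341583.
θ_z = arccos(0.341583) = 70.0°.

θ_z = 70.0°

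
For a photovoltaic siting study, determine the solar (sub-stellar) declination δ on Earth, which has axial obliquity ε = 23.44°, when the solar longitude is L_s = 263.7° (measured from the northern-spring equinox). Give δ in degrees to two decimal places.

δ = -23.29°

sin δ = sin ε · sin L_s = sin 23.44° × sin 263.7° = -0.395386.
δ = arcsin(-0.395386) = -23.29°.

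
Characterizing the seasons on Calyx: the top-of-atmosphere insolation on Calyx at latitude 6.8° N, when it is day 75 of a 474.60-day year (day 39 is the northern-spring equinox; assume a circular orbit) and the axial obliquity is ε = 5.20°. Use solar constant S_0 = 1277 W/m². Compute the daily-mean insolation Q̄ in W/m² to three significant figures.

Q̄ ≈ 406 W/m²

Solar longitude: L_s = 360° × (75 − 39)/474.60 = 27.307°.
sin δ = sin 5.20° × sin 27.307° = 0.04158, so δ = +2.383°.
cos h₀ = −tan(+6.8°) tan(+2.383°) = -0.0050, h₀ = 1.5758 rad.
Bracket: h₀ sin ϕ sin δ + cos ϕ cos δ sin h₀ = 1.5758×0.11840×0.04158 + 0.99297×0.99914×0.99999 = 0.007758 + 0.992106 = 0.999864.
Q̄ = (S_0/π) × [bracket] = (1277/π) × 0.999864 = 406.4 W/m².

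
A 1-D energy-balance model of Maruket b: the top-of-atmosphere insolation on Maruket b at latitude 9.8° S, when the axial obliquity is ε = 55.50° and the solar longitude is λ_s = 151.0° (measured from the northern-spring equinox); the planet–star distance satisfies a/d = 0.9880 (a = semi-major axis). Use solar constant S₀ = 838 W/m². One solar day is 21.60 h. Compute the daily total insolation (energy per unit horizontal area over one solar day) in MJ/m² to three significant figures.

Solar declination: sin δ = sin ε · sin λ_s = sin 55.50° × sin 151.0° = 0.39954, so δ = +23.550°.
cos H₀ = −tan(-9.8°) tan(+23.550°) = 0.0753, H₀ = 1.4954 rad.
Bracket: H₀ sin φ sin δ + cos φ cos δ sin H₀ = 1.4954×-0.17021×0.39954 + 0.98541×0.91671×0.99716 = -0.101696 + 0.900770 = 0.799074.
Inverse-square distance factor (a/d)² = 0.9880² = 0.976144.
Q̄ = (S₀/π) × 0.976144 × [bracket] = (838/π) × 0.976144 × 0.799074 = 208.06 W/m².
Daily total = Q̄ × 21.60 h × 3600 s/h = 208.06 × 21.60 × 3600 / 10⁶ = 16.18 MJ/m².

16.2 MJ/m²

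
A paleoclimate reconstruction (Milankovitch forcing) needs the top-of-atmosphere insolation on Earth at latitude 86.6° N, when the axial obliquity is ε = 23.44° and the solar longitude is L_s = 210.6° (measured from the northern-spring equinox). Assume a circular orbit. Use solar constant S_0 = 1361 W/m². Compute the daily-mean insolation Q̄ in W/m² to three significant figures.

Q̄ ≈ 0.00 W/m²

Solar declination: sin δ = sin ε · sin L_s = sin 23.44° × sin 210.6° = -0.20249, so δ = -11.683°.
cos h₀ = −tan(+86.6°) tan(-11.683°) = 3.4804 ≥ 1 ⇒ polar night, h₀ = 0 and Q̄ = 0.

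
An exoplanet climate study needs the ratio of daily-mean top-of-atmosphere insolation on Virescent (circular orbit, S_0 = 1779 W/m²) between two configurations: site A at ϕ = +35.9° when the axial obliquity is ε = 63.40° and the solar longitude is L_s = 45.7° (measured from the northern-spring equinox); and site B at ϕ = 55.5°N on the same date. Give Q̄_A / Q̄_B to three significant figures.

Q̄_A / Q̄_B ≈ 0.802

— Configuration A (ϕ=+35.9°):
Solar declination: sin δ = sin ε · sin L_s = sin 63.40° × sin 45.7° = 0.63994, so δ = +39.787°.
cos h₀ = −tan(+35.9°) tan(+39.787°) = -0.6028, h₀ = 2.2179 rad.
Bracket: h₀ sin ϕ sin δ + cos ϕ cos δ sin h₀ = 2.2179×0.58637×0.63994 + 0.81004×0.76843×0.79786 = 0.832248 + 0.496635 = 1.328883.
Q̄ = (S_0/π) × [bracket] = (1779/π) × 1.328883 = 752.51 W/m².
— Configuration B (ϕ=+55.5°):
cos h₀ = −tan(+55.5°) tan(+39.787°) = -1.2117 ≤ −1 ⇒ polar day, h₀ = π.
Bracket: h₀ sin ϕ sin δ + cos ϕ cos δ sin h₀ = 3.1416×0.82413×0.63994 + 0.56641×0.76843×0.00000 = 1.656860 + 0.000000 = 1.656860.
Q̄ = (S_0/π) × [bracket] = (1779/π) × 1.656860 = 938.24 W/m².
Ratio Q̄_A / Q̄_B = 752.51 / 938.24 = 0.8020.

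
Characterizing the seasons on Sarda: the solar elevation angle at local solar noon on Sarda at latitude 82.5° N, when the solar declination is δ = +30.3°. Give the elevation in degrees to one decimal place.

At local noon the hour angle is zero, so the zenith angle equals |ϕ − δ| = |+82.5° − (+30.300°)| = 52.200°.
Elevation = 90° − 52.200° = 37.8°.

37.8°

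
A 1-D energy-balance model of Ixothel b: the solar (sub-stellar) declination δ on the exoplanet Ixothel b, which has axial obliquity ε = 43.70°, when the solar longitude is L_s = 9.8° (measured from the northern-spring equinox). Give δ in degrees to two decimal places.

δ = +6.75°

sin δ = sin ε · sin L_s = sin 43.70° × sin 9.8° = 0.117595.
δ = arcsin(0.117595) = +6.75°.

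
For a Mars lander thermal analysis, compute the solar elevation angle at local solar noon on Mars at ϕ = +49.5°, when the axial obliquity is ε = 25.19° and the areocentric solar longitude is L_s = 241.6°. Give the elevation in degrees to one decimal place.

18.5°

sin δ = sin 25.19° × sin 241.6° = -0.37440, so δ = -21.987°.
At local noon the hour angle is zero, so the zenith angle equals |ϕ − δ| = |+49.5° − (-21.987°)| = 71.487°.
Elevation = 90° − 71.487° = 18.5°.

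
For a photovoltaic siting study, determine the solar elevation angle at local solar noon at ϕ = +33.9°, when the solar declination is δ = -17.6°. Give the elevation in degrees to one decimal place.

At local noon the hour angle is zero, so the zenith angle equals |ϕ − δ| = |+33.9° − (-17.600°)| = 51.500°.
Elevation = 90° − 51.500° = 38.5°.

38.5°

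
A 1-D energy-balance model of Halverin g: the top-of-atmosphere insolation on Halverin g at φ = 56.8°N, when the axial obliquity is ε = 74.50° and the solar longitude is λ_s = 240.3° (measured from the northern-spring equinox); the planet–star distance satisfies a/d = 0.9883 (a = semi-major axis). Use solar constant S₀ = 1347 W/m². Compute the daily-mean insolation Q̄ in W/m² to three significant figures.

Q̄ ≈ 0.00 W/m²

Solar declination: sin δ = sin ε · sin λ_s = sin 74.50° × sin 240.3° = -0.83704, so δ = -56.829°.
cos H₀ = −tan(+56.8°) tan(-56.829°) = 2.3378 ≥ 1 ⇒ polar night, H₀ = 0 and Q̄ = 0.
Inverse-square distance factor (a/d)² = 0.9883² = 0.976737.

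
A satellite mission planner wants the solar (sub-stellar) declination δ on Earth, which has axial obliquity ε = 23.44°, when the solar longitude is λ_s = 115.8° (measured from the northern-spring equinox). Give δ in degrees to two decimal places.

sin δ = sin ε · sin λ_s = sin 23.44° × sin 115.8° = 0.358136.
δ = arcsin(0.358136) = +20.99°.

δ = +20.99°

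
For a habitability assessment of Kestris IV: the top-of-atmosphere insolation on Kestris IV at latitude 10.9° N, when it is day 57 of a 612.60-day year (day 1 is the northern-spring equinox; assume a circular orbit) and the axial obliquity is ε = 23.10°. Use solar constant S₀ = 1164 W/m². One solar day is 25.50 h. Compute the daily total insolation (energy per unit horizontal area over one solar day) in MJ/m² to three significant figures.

34.8 MJ/m²

Solar longitude: λ_s = 360° × (57 − 1)/612.60 = 32.909°.
sin δ = sin 23.10° × sin 32.909° = 0.21316, so δ = +12.308°.
cos H₀ = −tan(+10.9°) tan(+12.308°) = -0.0420, H₀ = 1.6128 rad.
Bracket: H₀ sin φ sin δ + cos φ cos δ sin H₀ = 1.6128×0.18910×0.21316 + 0.98196×0.97702×0.99912 = 0.065010 + 0.958550 = 1.023560.
Q̄ = (S₀/π) × [bracket] = (1164/π) × 1.023560 = 379.24 W/m².
Daily total = Q̄ × 25.50 h × 3600 s/h = 379.24 × 25.50 × 3600 / 10⁶ = 34.81 MJ/m².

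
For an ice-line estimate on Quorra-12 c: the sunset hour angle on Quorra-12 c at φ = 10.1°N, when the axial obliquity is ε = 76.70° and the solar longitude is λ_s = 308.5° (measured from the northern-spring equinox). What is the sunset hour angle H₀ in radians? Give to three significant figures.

H₀ = 1.36 rad

Solar declination: sin δ = sin ε · sin λ_s = sin 76.70° × sin 308.5° = -0.76162, so δ = -49.607°.
cos H₀ = −tan φ · tan δ = −tan(+10.1°) × tan(-49.607°) = 0.2094, so H₀ = 1.3599 rad = 77.92°.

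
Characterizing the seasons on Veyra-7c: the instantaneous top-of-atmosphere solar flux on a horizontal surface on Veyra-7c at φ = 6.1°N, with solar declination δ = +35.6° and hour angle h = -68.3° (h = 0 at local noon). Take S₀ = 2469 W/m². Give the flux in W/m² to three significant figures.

cos θ_z = sin φ sin δ + cos φ cos δ cos h = 0.061859 + 0.298939 = 0.360798.
Flux = S₀ · cos θ_z = 2469 × 0.360798 = 890.8 W/m².

891 W/m²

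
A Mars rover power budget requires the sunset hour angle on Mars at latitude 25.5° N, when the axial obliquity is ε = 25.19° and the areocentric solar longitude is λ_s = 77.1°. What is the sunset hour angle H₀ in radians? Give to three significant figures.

H₀ = 1.79 rad

sin δ = sin 25.19° × sin 77.1° = 0.41488, so δ = +24.512°.
cos H₀ = −tan φ · tan δ = −tan(+25.5°) × tan(+24.512°) = -0.2175, so H₀ = 1.7900 rad = 102.56°.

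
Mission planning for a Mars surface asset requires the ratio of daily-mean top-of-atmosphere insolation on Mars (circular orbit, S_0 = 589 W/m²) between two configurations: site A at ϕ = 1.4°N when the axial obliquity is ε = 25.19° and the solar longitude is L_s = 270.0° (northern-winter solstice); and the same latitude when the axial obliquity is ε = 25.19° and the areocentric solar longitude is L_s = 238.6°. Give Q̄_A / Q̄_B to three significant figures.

Q̄_A / Q̄_B ≈ 0.968

— Configuration A (ϕ=+1.4°):
Solar declination: sin δ = sin ε · sin L_s = sin 25.19° × sin 270.0° = -0.42562, so δ = -25.190°.
cos h₀ = −tan(+1.4°) tan(-25.190°) = 0.0115, h₀ = 1.5593 rad.
Bracket: h₀ sin ϕ sin δ + cos ϕ cos δ sin h₀ = 1.5593×0.02443×-0.42562 + 0.99970×0.90490×0.99993 = -0.016213 + 0.904565 = 0.888352.
Q̄ = (S_0/π) × [bracket] = (589/π) × 0.888352 = 166.55 W/m².
— Configuration B (ϕ=+1.4°):
sin δ = sin 25.19° × sin 238.6° = -0.36329, so δ = -21.302°.
cos h₀ = −tan(+1.4°) tan(-21.302°) = 0.0095, h₀ = 1.5613 rad.
Bracket: h₀ sin ϕ sin δ + cos ϕ cos δ sin h₀ = 1.5613×0.02443×-0.36329 + 0.99970×0.93168×0.99995 = -0.013857 + 0.931354 = 0.917497.
Q̄ = (S_0/π) × [bracket] = (589/π) × 0.917497 = 172.02 W/m².
Ratio Q̄_A / Q̄_B = 166.55 / 172.02 = 0.9682.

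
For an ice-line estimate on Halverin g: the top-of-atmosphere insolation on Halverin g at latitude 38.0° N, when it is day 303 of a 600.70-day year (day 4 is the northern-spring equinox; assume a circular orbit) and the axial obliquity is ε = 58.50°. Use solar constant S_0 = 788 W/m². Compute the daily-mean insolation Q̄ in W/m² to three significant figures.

Q̄ ≈ 201 W/m²

Solar longitude: L_s = 360° × (303 − 4)/600.70 = 179.191°.
sin δ = sin 58.50° × sin 179.191° = 0.01204, so δ = +0.690°.
cos h₀ = −tan(+38.0°) tan(+0.690°) = -0.0094, h₀ = 1.5802 rad.
Bracket: h₀ sin ϕ sin δ + cos ϕ cos δ sin h₀ = 1.5802×0.61566×0.01204 + 0.78801×0.99993×0.99996 = 0.011713 + 0.787923 = 0.799636.
Q̄ = (S_0/π) × [bracket] = (788/π) × 0.799636 = 200.6 W/m².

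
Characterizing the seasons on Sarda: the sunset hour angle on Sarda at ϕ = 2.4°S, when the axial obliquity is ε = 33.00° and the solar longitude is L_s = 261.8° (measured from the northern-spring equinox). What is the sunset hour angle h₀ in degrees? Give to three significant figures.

h₀ = 91.5°

Solar declination: sin δ = sin ε · sin L_s = sin 33.00° × sin 261.8° = -0.53907, so δ = -32.620°.
cos h₀ = −tan ϕ · tan δ = −tan(-2.4°) × tan(-32.620°) = -0.0268, so h₀ = 1.5976 rad = 91.54°.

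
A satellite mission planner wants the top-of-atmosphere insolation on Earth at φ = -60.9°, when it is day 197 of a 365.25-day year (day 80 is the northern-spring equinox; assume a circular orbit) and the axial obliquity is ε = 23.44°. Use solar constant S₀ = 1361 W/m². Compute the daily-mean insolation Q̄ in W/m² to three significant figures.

Q̄ ≈ 32.1 W/m²

Solar longitude: λ_s = 360° × (197 − 80)/365.25 = 115.318°.
sin δ = sin 23.44° × sin 115.318° = 0.35958, so δ = +21.074°.
cos H₀ = −tan(-60.9°) tan(+21.074°) = 0.6923, H₀ = 0.8061 rad.
Bracket: H₀ sin φ sin δ + cos φ cos δ sin H₀ = 0.8061×-0.87377×0.35958 + 0.48634×0.93311×0.72157 = -0.253269 + 0.327455 = 0.074186.
Q̄ = (S₀/π) × [bracket] = (1361/π) × 0.074186 = 32.14 W/m².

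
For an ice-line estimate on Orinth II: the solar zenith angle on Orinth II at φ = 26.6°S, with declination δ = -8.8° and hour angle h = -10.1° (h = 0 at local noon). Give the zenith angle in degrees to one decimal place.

θ_z = 20.2°

cos θ_z = sin φ sin δ + cos φ cos δ cos h = 0.068501 + 0.869935 = 0.938436.
θ_z = arccos(0.938436) = 20.2°.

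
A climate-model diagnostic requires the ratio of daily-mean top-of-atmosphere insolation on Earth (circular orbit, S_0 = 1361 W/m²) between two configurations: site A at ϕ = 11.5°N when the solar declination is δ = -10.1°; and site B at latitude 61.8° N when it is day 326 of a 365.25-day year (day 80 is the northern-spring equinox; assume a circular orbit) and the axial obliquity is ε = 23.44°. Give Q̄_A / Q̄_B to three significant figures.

Q̄_A / Q̄_B ≈ 13.3

— Configuration A (ϕ=+11.5°):
cos h₀ = −tan(+11.5°) tan(-10.100°) = 0.0362, h₀ = 1.5345 rad.
Bracket: h₀ sin ϕ sin δ + cos ϕ cos δ sin h₀ = 1.5345×0.19937×-0.17537 + 0.97992×0.98450×0.99934 = -0.053652 + 0.964095 = 0.910443.
Q̄ = (S_0/π) × [bracket] = (1361/π) × 0.910443 = 394.42 W/m².
— Configuration B (ϕ=+61.8°):
Solar longitude: L_s = 360° × (326 − 80)/365.25 = 242.464°.
sin δ = sin 23.44° × sin 242.464° = -0.35273, so δ = -20.654°.
cos h₀ = −tan(+61.8°) tan(-20.654°) = 0.7030, h₀ = 0.7912 rad.
Bracket: h₀ sin ϕ sin δ + cos ϕ cos δ sin h₀ = 0.7912×0.88130×-0.35273 + 0.47255×0.93573×0.71117 = -0.245953 + 0.314465 = 0.068512.
Q̄ = (S_0/π) × [bracket] = (1361/π) × 0.068512 = 29.681 W/m².
Ratio Q̄_A / Q̄_B = 394.42 / 29.681 = 13.29.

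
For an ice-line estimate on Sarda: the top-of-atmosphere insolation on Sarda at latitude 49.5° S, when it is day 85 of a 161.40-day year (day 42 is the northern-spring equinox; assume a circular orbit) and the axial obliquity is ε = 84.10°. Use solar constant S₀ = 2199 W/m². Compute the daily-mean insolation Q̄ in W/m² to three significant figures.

Q̄ ≈ 0.00 W/m²

Solar longitude: λ_s = 360° × (85 − 42)/161.40 = 95.911°.
sin δ = sin 84.10° × sin 95.911° = 0.98941, so δ = +81.656°.
cos H₀ = −tan(-49.5°) tan(+81.656°) = 7.9829 ≥ 1 ⇒ polar night, H₀ = 0 and Q̄ = 0.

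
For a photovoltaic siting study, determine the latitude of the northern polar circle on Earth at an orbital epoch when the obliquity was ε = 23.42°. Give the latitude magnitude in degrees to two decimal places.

66.58°

The polar circle is the lowest latitude that experiences at least one full rotation of continuous daylight at the northern-summer solstice; it lies at |ϕ| = 90° − ε = 90° − 23.42° = 66.58°.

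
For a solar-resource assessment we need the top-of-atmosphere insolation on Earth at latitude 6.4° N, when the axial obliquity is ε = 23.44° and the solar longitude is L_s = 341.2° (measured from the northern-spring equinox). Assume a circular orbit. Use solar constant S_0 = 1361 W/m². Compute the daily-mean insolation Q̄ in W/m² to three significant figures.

Q̄ ≈ 417 W/m²

Solar declination: sin δ = sin ε · sin L_s = sin 23.44° × sin 341.2° = -0.12819, so δ = -7.365°.
cos h₀ = −tan(+6.4°) tan(-7.365°) = 0.0145, h₀ = 1.5563 rad.
Bracket: h₀ sin ϕ sin δ + cos ϕ cos δ sin h₀ = 1.5563×0.11147×-0.12819 + 0.99377×0.99175×0.99989 = -0.022238 + 0.985463 = 0.963225.
Q̄ = (S_0/π) × [bracket] = (1361/π) × 0.963225 = 417.3 W/m².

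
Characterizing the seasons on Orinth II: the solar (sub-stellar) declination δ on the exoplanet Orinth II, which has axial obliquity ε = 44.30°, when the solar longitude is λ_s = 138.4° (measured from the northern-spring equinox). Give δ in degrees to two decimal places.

δ = +27.63°

sin δ = sin ε · sin λ_s = sin 44.30° × sin 138.4° = 0.463696.
δ = arcsin(0.463696) = +27.63°.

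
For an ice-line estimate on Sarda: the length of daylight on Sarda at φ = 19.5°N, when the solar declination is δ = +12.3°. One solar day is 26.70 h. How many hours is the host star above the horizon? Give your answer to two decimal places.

14.01 h

cos H₀ = −tan φ · tan δ = −tan(+19.5°) × tan(+12.300°) = -0.0772, so H₀ = 1.6481 rad = 94.43°.
Daylight = 2H₀/(2π) × 26.70 h = (1.6481/π) × 26.70 = 14.01 h.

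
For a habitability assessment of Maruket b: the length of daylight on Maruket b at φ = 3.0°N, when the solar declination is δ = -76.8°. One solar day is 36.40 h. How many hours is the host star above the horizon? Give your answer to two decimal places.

15.59 h

cos H₀ = −tan φ · tan δ = −tan(+3.0°) × tan(-76.800°) = 0.2234, so H₀ = 1.3455 rad = 77.09°.
Daylight = 2H₀/(2π) × 36.40 h = (1.3455/π) × 36.40 = 15.59 h.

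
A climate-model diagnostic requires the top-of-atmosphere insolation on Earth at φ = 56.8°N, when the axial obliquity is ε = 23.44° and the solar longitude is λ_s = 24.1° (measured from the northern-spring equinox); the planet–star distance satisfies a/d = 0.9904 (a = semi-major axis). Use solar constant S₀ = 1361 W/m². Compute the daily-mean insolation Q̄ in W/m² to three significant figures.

Q̄ ≈ 328 W/m²

Solar declination: sin δ = sin ε · sin λ_s = sin 23.44° × sin 24.1° = 0.16243, so δ = +9.348°.
cos H₀ = −tan(+56.8°) tan(+9.348°) = -0.2516, H₀ = 1.8251 rad.
Bracket: H₀ sin φ sin δ + cos φ cos δ sin H₀ = 1.8251×0.83676×0.16243 + 0.54756×0.98672×0.96784 = 0.248058 + 0.522913 = 0.770971.
Inverse-square distance factor (a/d)² = 0.9904² = 0.980892.
Q̄ = (S₀/π) × 0.980892 × [bracket] = (1361/π) × 0.980892 × 0.770971 = 327.6 W/m².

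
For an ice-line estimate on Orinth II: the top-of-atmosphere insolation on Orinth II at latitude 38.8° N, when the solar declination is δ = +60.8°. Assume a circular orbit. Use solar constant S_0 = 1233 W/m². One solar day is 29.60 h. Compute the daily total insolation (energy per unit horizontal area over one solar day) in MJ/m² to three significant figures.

cos h₀ = −tan(+38.8°) tan(+60.800°) = -1.4386 ≤ −1 ⇒ polar day, h₀ = π.
Bracket: h₀ sin ϕ sin δ + cos ϕ cos δ sin h₀ = 3.1416×0.62660×0.87292 + 0.77934×0.48786×0.00000 = 1.718366 + 0.000000 = 1.718366.
Q̄ = (S_0/π) × [bracket] = (1233/π) × 1.718366 = 674.42 W/m².
Daily total = Q̄ × 29.60 h × 3600 s/h = 674.42 × 29.60 × 3600 / 10⁶ = 71.87 MJ/m².

71.9 MJ/m²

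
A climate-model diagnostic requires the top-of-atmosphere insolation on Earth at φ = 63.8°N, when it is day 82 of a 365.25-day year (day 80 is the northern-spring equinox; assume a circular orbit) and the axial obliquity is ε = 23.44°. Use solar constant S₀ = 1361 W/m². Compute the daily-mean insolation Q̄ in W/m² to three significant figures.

Q̄ ≈ 200 W/m²

Solar longitude: λ_s = 360° × (82 − 80)/365.25 = 1.971°.
sin δ = sin 23.44° × sin 1.971° = 0.01368, so δ = +0.784°.
cos H₀ = −tan(+63.8°) tan(+0.784°) = -0.0278, H₀ = 1.5986 rad.
Bracket: H₀ sin φ sin δ + cos φ cos δ sin H₀ = 1.5986×0.89726×0.01368 + 0.44151×0.99991×0.99961 = 0.019622 + 0.441298 = 0.460920.
Q̄ = (S₀/π) × [bracket] = (1361/π) × 0.460920 = 199.7 W/m².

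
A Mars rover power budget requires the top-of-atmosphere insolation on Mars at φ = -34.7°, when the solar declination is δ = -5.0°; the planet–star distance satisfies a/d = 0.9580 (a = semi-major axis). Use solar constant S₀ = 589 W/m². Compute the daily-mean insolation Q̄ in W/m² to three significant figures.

cos H₀ = −tan(-34.7°) tan(-5.000°) = -0.0606, H₀ = 1.6314 rad.
Bracket: H₀ sin φ sin δ + cos φ cos δ sin H₀ = 1.6314×-0.56928×-0.08716 + 0.82214×0.99619×0.99816 = 0.080948 + 0.817501 = 0.898449.
Inverse-square distance factor (a/d)² = 0.9580² = 0.917764.
Q̄ = (S₀/π) × 0.917764 × [bracket] = (589/π) × 0.917764 × 0.898449 = 154.6 W/m².

Q̄ ≈ 155 W/m²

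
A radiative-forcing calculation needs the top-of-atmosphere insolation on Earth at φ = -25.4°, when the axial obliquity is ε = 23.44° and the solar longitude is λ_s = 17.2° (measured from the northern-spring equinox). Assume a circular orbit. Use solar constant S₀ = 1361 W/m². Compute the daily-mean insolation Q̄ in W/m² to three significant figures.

Solar declination: sin δ = sin ε · sin λ_s = sin 23.44° × sin 17.2° = 0.11763, so δ = +6.755°.
cos H₀ = −tan(-25.4°) tan(+6.755°) = 0.0562, H₀ = 1.5145 rad.
Bracket: H₀ sin φ sin δ + cos φ cos δ sin H₀ = 1.5145×-0.42894×0.11763 + 0.90334×0.99306×0.99842 = -0.076416 + 0.895653 = 0.819237.
Q̄ = (S₀/π) × [bracket] = (1361/π) × 0.819237 = 354.9 W/m².

Q̄ ≈ 355 W/m²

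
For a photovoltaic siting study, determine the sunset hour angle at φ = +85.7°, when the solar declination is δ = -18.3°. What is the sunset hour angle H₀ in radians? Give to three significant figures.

cos H₀ = −tan φ · tan δ = 4.3984 ≥ 1, so the Sun never rises (polar night) and H₀ = 0.

H₀ = 0.00 rad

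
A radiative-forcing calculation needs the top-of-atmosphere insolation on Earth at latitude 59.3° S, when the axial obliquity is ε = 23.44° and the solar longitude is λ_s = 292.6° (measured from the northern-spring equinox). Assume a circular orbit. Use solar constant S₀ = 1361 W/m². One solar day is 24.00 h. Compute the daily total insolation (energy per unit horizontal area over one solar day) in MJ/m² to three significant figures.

40.4 MJ/m²

Solar declination: sin δ = sin ε · sin λ_s = sin 23.44° × sin 292.6° = -0.36724, so δ = -21.546°.
cos H₀ = −tan(-59.3°) tan(-21.546°) = -0.6650, H₀ = 2.2983 rad.
Bracket: H₀ sin φ sin δ + cos φ cos δ sin H₀ = 2.2983×-0.85985×-0.36724 + 0.51054×0.93013×0.74687 = 0.725737 + 0.354665 = 1.080402.
Q̄ = (S₀/π) × [bracket] = (1361/π) × 1.080402 = 468.05 W/m².
Daily total = Q̄ × 24.00 h × 3600 s/h = 468.05 × 24.00 × 3600 / 10⁶ = 40.44 MJ/m².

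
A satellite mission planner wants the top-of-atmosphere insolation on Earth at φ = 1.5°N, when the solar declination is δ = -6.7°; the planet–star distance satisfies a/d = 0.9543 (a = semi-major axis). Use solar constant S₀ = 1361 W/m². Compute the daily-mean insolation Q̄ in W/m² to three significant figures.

Q̄ ≈ 390 W/m²

cos H₀ = −tan(+1.5°) tan(-6.700°) = 0.0031, H₀ = 1.5677 rad.
Bracket: H₀ sin φ sin δ + cos φ cos δ sin H₀ = 1.5677×0.02618×-0.11667 + 0.99966×0.99317×1.00000 = -0.004788 + 0.992832 = 0.988044.
Inverse-square distance factor (a/d)² = 0.9543² = 0.910688.
Q̄ = (S₀/π) × 0.910688 × [bracket] = (1361/π) × 0.910688 × 0.988044 = 389.8 W/m².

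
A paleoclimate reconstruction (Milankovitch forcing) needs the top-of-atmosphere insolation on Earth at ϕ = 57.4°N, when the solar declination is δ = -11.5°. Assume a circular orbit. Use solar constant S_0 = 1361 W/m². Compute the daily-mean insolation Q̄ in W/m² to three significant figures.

Q̄ ≈ 126 W/m²

cos h₀ = −tan(+57.4°) tan(-11.500°) = 0.3181, h₀ = 1.2470 rad.
Bracket: h₀ sin ϕ sin δ + cos ϕ cos δ sin h₀ = 1.2470×0.84245×-0.19937 + 0.53877×0.97992×0.94805 = -0.209445 + 0.500524 = 0.291079.
Q̄ = (S_0/π) × [bracket] = (1361/π) × 0.291079 = 126.1 W/m².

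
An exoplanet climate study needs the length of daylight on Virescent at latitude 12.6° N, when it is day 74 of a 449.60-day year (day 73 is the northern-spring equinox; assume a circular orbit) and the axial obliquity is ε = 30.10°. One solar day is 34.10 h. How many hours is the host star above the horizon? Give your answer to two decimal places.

Solar longitude: λ_s = 360° × (74 − 73)/449.60 = 0.801°.
sin δ = sin 30.10° × sin 0.801° = 0.00701, so δ = +0.402°.
cos H₀ = −tan φ · tan δ = −tan(+12.6°) × tan(+0.402°) = -0.0016, so H₀ = 1.5724 rad = 90.09°.
Daylight = 2H₀/(2π) × 34.10 h = (1.5724/π) × 34.10 = 17.07 h.

17.07 h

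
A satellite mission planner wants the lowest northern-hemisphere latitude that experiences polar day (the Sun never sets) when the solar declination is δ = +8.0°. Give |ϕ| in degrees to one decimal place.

|ϕ| = 82.0°

Polar day requires cos h₀ = −tan ϕ tan δ ≤ −1, i.e. tan ϕ tan δ ≥ 1.
The boundary is |tan ϕ| · |tan δ| = 1, so |ϕ| = 90° − |δ| = 90° − 8.0° = 82.0° in the northern hemisphere.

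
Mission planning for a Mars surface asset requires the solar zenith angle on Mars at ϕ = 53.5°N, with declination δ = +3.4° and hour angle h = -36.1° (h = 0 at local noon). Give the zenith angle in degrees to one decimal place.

cos θ_z = sin ϕ sin δ + cos ϕ cos δ cos h = 0.047674 + 0.479765 = 0.527439.
θ_z = arccos(0.527439) = 58.2°.

θ_z = 58.2°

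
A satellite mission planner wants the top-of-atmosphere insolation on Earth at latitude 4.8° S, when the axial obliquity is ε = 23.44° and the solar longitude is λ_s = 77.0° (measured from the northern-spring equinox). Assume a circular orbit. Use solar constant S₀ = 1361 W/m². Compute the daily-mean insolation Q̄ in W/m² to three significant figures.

Q̄ ≈ 376 W/m²

Solar declination: sin δ = sin ε · sin λ_s = sin 23.44° × sin 77.0° = 0.38759, so δ = +22.805°.
cos H₀ = −tan(-4.8°) tan(+22.805°) = 0.0353, H₀ = 1.5355 rad.
Bracket: H₀ sin φ sin δ + cos φ cos δ sin H₀ = 1.5355×-0.08368×0.38759 + 0.99649×0.92183×0.99938 = -0.049802 + 0.918025 = 0.868223.
Q̄ = (S₀/π) × [bracket] = (1361/π) × 0.868223 = 376.1 W/m².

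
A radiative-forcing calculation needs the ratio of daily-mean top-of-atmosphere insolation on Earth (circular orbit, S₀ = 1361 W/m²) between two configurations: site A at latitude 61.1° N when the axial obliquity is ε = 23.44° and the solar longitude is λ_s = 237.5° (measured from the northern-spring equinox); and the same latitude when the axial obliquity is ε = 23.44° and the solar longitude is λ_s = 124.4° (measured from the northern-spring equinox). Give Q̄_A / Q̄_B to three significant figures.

— Configuration A (φ=+61.1°):
Solar declination: sin δ = sin ε · sin λ_s = sin 23.44° × sin 237.5° = -0.33549, so δ = -19.602°.
cos H₀ = −tan(+61.1°) tan(-19.602°) = 0.6451, H₀ = 0.8696 rad.
Bracket: H₀ sin φ sin δ + cos φ cos δ sin H₀ = 0.8696×0.87546×-0.33549 + 0.48328×0.94204×0.76407 = -0.255409 + 0.347857 = 0.092448.
Q̄ = (S₀/π) × [bracket] = (1361/π) × 0.092448 = 40.050 W/m².
— Configuration B (φ=+61.1°):
Solar declination: sin δ = sin ε · sin λ_s = sin 23.44° × sin 124.4° = 0.32822, so δ = +19.161°.
cos H₀ = −tan(+61.1°) tan(+19.161°) = -0.6294, H₀ = 2.2516 rad.
Bracket: H₀ sin φ sin δ + cos φ cos δ sin H₀ = 2.2516×0.87546×0.32822 + 0.48328×0.94460×0.77705 = 0.646983 + 0.354728 = 1.001711.
Q̄ = (S₀/π) × [bracket] = (1361/π) × 1.001711 = 433.96 W/m².
Ratio Q̄_A / Q̄_B = 40.050 / 433.96 = 0.09229.

Q̄_A / Q̄_B ≈ 0.0923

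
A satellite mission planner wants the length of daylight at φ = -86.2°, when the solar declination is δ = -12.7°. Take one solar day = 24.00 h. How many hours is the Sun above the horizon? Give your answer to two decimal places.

24.00 h

Sunrise equation: cos H₀ = −tan φ · tan δ = -3.3930 ≤ −1, so the Sun never sets (polar day) and H₀ = π.
Daylight = 2H₀/(2π) × 24.00 h = (3.1416/π) × 24.00 = 24.00 h.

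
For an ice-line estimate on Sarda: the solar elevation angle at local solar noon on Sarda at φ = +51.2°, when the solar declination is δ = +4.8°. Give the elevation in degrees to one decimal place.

At local noon the hour angle is zero, so the zenith angle equals |φ − δ| = |+51.2° − (+4.800°)| = 46.400°.
Elevation = 90° − 46.400° = 43.6°.

43.6°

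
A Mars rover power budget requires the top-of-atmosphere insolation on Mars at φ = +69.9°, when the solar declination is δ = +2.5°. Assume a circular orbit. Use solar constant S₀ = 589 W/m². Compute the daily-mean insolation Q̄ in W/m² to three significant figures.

cos H₀ = −tan(+69.9°) tan(+2.500°) = -0.1193, H₀ = 1.6904 rad.
Bracket: H₀ sin φ sin δ + cos φ cos δ sin H₀ = 1.6904×0.93909×0.04362 + 0.34366×0.99905×0.99286 = 0.069244 + 0.340882 = 0.410126.
Q̄ = (S₀/π) × [bracket] = (589/π) × 0.410126 = 76.89 W/m².

Q̄ ≈ 76.9 W/m²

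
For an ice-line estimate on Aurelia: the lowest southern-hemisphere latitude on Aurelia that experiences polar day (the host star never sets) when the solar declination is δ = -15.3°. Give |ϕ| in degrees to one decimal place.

Polar day requires cos h₀ = −tan ϕ tan δ ≤ −1, i.e. tan ϕ tan δ ≥ 1.
The boundary is |tan ϕ| · |tan δ| = 1, so |ϕ| = 90° − |δ| = 90° − 15.3° = 74.7° in the southern hemisphere.

|ϕ| = 74.7°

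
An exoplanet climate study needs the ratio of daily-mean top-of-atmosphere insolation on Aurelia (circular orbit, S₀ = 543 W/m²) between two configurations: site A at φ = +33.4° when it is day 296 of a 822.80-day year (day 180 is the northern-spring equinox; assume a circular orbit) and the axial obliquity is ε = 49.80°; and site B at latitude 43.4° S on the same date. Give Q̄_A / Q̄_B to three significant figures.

Q̄_A / Q̄_B ≈ 13.3

— Configuration A (φ=+33.4°):
Solar longitude: λ_s = 360° × (296 − 180)/822.80 = 50.754°.
sin δ = sin 49.80° × sin 50.754° = 0.59151, so δ = +36.264°.
cos H₀ = −tan(+33.4°) tan(+36.264°) = -0.4837, H₀ = 2.0757 rad.
Bracket: H₀ sin φ sin δ + cos φ cos δ sin H₀ = 2.0757×0.55048×0.59151 + 0.83485×0.80630×0.87522 = 0.675878 + 0.589145 = 1.265023.
Q̄ = (S₀/π) × [bracket] = (543/π) × 1.265023 = 218.65 W/m².
— Configuration B (φ=-43.4°):
cos H₀ = −tan(-43.4°) tan(+36.264°) = 0.6937, H₀ = 0.8041 rad.
Bracket: H₀ sin φ sin δ + cos φ cos δ sin H₀ = 0.8041×-0.68709×0.59151 + 0.72657×0.80630×0.72023 = -0.326803 + 0.421935 = 0.095132.
Q̄ = (S₀/π) × [bracket] = (543/π) × 0.095132 = 16.443 W/m².
Ratio Q̄_A / Q̄_B = 218.65 / 16.443 = 13.30.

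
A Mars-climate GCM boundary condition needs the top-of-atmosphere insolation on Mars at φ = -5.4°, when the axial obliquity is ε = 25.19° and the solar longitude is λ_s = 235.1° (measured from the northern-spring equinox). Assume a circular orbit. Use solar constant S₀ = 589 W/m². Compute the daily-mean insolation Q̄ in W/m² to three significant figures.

Solar declination: sin δ = sin ε · sin λ_s = sin 25.19° × sin 235.1° = -0.34907, so δ = -20.431°.
cos H₀ = −tan(-5.4°) tan(-20.431°) = -0.0352, H₀ = 1.6060 rad.
Bracket: H₀ sin φ sin δ + cos φ cos δ sin H₀ = 1.6060×-0.09411×-0.34907 + 0.99556×0.93710×0.99938 = 0.052759 + 0.932361 = 0.985120.
Q̄ = (S₀/π) × [bracket] = (589/π) × 0.985120 = 184.7 W/m².

Q̄ ≈ 185 W/m²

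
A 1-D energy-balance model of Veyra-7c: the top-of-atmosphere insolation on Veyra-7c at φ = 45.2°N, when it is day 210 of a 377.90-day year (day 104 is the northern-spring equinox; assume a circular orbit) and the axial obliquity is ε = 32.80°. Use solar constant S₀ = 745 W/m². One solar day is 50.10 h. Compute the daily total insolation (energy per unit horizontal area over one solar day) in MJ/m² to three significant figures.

Solar longitude: λ_s = 360° × (210 − 104)/377.90 = 100.979°.
sin δ = sin 32.80° × sin 100.979° = 0.53179, so δ = +32.127°.
cos H₀ = −tan(+45.2°) tan(+32.127°) = -0.6323, H₀ = 2.2554 rad.
Bracket: H₀ sin φ sin δ + cos φ cos δ sin H₀ = 2.2554×0.70957×0.53179 + 0.70463×0.84687×0.77468 = 0.851058 + 0.462275 = 1.313333.
Q̄ = (S₀/π) × [bracket] = (745/π) × 1.313333 = 311.44 W/m².
Daily total = Q̄ × 50.10 h × 3600 s/h = 311.44 × 50.10 × 3600 / 10⁶ = 56.17 MJ/m².

56.2 MJ/m²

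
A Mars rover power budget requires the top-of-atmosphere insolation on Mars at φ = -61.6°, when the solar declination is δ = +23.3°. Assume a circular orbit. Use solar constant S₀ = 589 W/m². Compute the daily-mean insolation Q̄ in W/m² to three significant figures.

Q̄ ≈ 7.16 W/m²

cos H₀ = −tan(-61.6°) tan(+23.300°) = 0.7965, H₀ = 0.6493 rad.
Bracket: H₀ sin φ sin δ + cos φ cos δ sin H₀ = 0.6493×-0.87965×0.39555 + 0.47562×0.91845×0.60463 = -0.225921 + 0.264122 = 0.038201.
Q̄ = (S₀/π) × [bracket] = (589/π) × 0.038201 = 7.162 W/m².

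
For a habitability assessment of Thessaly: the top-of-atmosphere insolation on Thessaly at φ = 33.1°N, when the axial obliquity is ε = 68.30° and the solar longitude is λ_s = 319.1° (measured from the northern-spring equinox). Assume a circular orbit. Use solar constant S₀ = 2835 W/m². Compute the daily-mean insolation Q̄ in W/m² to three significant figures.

Solar declination: sin δ = sin ε · sin λ_s = sin 68.30° × sin 319.1° = -0.60834, so δ = -37.470°.
cos H₀ = −tan(+33.1°) tan(-37.470°) = 0.4997, H₀ = 1.0476 rad.
Bracket: H₀ sin φ sin δ + cos φ cos δ sin H₀ = 1.0476×0.54610×-0.60834 + 0.83772×0.79368×0.86622 = -0.348028 + 0.575934 = 0.227906.
Q̄ = (S₀/π) × [bracket] = (2835/π) × 0.227906 = 205.7 W/m².

Q̄ ≈ 206 W/m²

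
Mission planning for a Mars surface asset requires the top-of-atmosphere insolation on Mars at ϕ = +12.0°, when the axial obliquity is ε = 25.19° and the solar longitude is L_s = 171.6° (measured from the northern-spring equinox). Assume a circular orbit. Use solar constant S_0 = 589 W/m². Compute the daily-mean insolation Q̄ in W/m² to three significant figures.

Q̄ ≈ 187 W/m²

Solar declination: sin δ = sin ε · sin L_s = sin 25.19° × sin 171.6° = 0.06218, so δ = +3.565°.
cos h₀ = −tan(+12.0°) tan(+3.565°) = -0.0132, h₀ = 1.5840 rad.
Bracket: h₀ sin ϕ sin δ + cos ϕ cos δ sin h₀ = 1.5840×0.20791×0.06218 + 0.97815×0.99807×0.99991 = 0.020478 + 0.976174 = 0.996652.
Q̄ = (S_0/π) × [bracket] = (589/π) × 0.996652 = 186.9 W/m².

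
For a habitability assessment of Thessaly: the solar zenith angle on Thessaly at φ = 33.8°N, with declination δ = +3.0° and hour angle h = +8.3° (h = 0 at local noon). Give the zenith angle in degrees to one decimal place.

cos θ_z = sin φ sin δ + cos φ cos δ cos h = 0.029114 + 0.821154 = 0.850268.
θ_z = arccos(0.850268) = 31.8°.

θ_z = 31.8°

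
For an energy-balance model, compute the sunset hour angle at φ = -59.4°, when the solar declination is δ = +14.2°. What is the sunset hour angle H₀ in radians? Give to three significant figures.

H₀ = 1.13 rad

cos H₀ = −tan φ · tan δ = −tan(-59.4°) × tan(+14.200°) = 0.4279, so H₀ = 1.1287 rad = 64.67°.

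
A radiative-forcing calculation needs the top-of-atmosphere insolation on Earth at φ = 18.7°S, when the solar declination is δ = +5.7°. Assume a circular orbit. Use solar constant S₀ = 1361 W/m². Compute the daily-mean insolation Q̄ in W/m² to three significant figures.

cos H₀ = −tan(-18.7°) tan(+5.700°) = 0.0338, H₀ = 1.5370 rad.
Bracket: H₀ sin φ sin δ + cos φ cos δ sin H₀ = 1.5370×-0.32061×0.09932 + 0.94721×0.99506×0.99943 = -0.048943 + 0.941994 = 0.893051.
Q̄ = (S₀/π) × [bracket] = (1361/π) × 0.893051 = 386.9 W/m².

Q̄ ≈ 387 W/m²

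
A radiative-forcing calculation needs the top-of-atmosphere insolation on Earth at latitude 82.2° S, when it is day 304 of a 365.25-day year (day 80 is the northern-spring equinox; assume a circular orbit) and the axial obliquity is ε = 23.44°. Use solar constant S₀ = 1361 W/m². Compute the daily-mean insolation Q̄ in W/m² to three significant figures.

Solar longitude: λ_s = 360° × (304 − 80)/365.25 = 220.780°.
sin δ = sin 23.44° × sin 220.780° = -0.25982, so δ = -15.059°.
cos H₀ = −tan(-82.2°) tan(-15.059°) = -1.9642 ≤ −1 ⇒ polar day, H₀ = π.
Bracket: H₀ sin φ sin δ + cos φ cos δ sin H₀ = 3.1416×-0.99075×-0.25982 + 0.13572×0.96566×0.00000 = 0.808700 + 0.000000 = 0.808700.
Q̄ = (S₀/π) × [bracket] = (1361/π) × 0.808700 = 350.3 W/m².

Q̄ ≈ 350 W/m²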